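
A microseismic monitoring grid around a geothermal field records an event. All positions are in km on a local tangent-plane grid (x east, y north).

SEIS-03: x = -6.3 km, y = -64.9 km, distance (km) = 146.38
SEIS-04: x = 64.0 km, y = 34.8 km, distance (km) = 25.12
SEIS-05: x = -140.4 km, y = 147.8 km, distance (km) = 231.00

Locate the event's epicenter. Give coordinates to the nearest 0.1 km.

Circle about each station: (x + 6.3)² + (y + 64.9)² = 146.38²; (x − 64.0)² + (y − 34.8)² = 25.12²; (x + 140.4)² + (y − 147.8)² = 231.00².
Subtracting the SEIS-03 equation from the SEIS-04 and SEIS-05 equations removes the quadratic terms:
140.6 x + 199.4 y = 21851.43
-268.2 x + 425.4 y = 5371.40
Solving the 2×2 system: x ≈ 72.6, y ≈ 58.4 km.
Check against SEIS-03 (with the unrounded x, y): √((x + 6.3)²+(y + 64.9)²) = 146.38 ≈ 146.38 km. ✓

(72.6, 58.4)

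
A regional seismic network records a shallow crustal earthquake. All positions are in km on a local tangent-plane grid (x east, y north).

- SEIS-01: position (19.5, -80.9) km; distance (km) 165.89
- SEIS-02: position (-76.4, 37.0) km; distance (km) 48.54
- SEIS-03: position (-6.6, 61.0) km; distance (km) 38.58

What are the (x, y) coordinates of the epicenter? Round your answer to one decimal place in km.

(-43.4, 72.6)

Circle about each station: (x − 19.5)² + (y + 80.9)² = 165.89²; (x + 76.4)² + (y − 37.0)² = 48.54²; (x + 6.6)² + (y − 61.0)² = 38.58².
Subtracting pairs of circle equations eliminates x²+y² and gives linear equations (the radical axes):
-191.8 x + 235.8 y = 25444.26
-52.2 x + 283.8 y = 22870.58
Solving the 2×2 system: x ≈ -43.4, y ≈ 72.6 km.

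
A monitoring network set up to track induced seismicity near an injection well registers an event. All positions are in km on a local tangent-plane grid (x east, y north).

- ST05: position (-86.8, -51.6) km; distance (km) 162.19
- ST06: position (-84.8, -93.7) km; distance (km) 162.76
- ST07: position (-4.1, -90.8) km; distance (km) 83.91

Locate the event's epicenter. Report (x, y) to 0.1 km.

(75.0, -62.8)

Circle about each station: (x + 86.8)² + (y + 51.6)² = 162.19²; (x + 84.8)² + (y + 93.7)² = 162.76²; (x + 4.1)² + (y + 90.8)² = 83.91².
Subtracting the ST05 equation from the ST06 and ST07 equations removes the quadratic terms:
4.0 x − 84.2 y = 5588.71
165.4 x − 78.4 y = 17329.36
Solving the 2×2 system: x ≈ 75.0, y ≈ -62.8 km.
Check against ST05 (with the unrounded x, y): √((x + 86.8)²+(y + 51.6)²) = 162.19 ≈ 162.19 km. ✓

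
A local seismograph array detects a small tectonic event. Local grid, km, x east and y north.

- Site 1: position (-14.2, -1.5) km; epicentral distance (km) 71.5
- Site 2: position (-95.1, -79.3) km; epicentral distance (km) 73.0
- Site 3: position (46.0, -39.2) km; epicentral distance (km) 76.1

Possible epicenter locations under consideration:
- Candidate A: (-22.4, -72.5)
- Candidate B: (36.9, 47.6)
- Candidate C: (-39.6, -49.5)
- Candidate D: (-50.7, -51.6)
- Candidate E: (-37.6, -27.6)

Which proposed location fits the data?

Candidate A

For each candidate, compare |candidate − station| to the reported distance:
Candidate A: residuals Site 1 0.0, Site 2 0.0, Site 3 0.0 → max 0.0 km
Candidate B: residuals Site 1 0.6, Site 2 110.1, Site 3 11.2 → max 110.1 km
Candidate C: residuals Site 1 17.2, Site 2 10.0, Site 3 10.1 → max 17.2 km
Candidate D: residuals Site 1 9.5, Site 2 20.7, Site 3 21.4 → max 21.4 km
Candidate E: residuals Site 1 36.4, Site 2 4.3, Site 3 8.3 → max 36.4 km
Only Candidate A has all residuals ≈ 0.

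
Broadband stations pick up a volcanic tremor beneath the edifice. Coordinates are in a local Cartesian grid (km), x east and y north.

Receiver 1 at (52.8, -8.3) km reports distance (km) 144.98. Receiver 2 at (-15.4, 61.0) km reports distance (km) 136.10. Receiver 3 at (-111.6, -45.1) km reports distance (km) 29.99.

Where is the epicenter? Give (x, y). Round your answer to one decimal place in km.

(-83.9, -56.6)

Circle about each station: (x − 52.8)² + (y + 8.3)² = 144.98²; (x + 15.4)² + (y − 61.0)² = 136.10²; (x + 111.6)² + (y + 45.1)² = 29.99².
Subtracting pairs of circle equations eliminates x²+y² and gives linear equations (the radical axes):
-136.4 x + 138.6 y = 3597.42
-328.8 x − 73.6 y = 31751.64
Solving the 2×2 system: x ≈ -83.9, y ≈ -56.6 km.
Check against Receiver 1 (with the unrounded x, y): √((x − 52.8)²+(y + 8.3)²) = 144.98 ≈ 144.98 km. ✓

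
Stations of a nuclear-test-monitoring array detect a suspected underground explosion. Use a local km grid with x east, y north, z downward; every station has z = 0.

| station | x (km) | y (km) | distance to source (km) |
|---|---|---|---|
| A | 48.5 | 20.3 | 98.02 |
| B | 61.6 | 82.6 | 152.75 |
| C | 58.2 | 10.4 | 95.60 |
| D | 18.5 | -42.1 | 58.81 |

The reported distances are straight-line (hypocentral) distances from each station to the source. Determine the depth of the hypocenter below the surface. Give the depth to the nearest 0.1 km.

Each station gives a sphere (x−x_i)² + (y−y_i)² + z² = d_i² (stations at z=0).
Subtracting the A sphere from B and C: z² cancels, leaving linear equations in x and y:
26.2 x + 124.6 y = -5871.66
19.4 x − 19.8 y = 1199.62
Solving: x ≈ 11.313, y ≈ -49.503 km (keep extra digits for the depth step; rounded: 11.3, -49.5).
Then from the A sphere: z² = 98.02² − (x − 48.5)² − (y − 20.3)² with x = 11.313, y = -49.503, so z ≈ 57.902 ≈ 57.9 km.
Check against D (with the unrounded solution): distance 58.81 ≈ 58.81 km. ✓

57.9 km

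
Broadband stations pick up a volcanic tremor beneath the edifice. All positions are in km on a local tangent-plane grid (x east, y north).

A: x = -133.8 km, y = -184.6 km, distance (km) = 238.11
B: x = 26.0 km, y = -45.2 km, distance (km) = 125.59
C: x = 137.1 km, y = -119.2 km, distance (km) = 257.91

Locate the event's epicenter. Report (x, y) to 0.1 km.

Circle about each station: (x + 133.8)² + (y + 184.6)² = 238.11²; (x − 26.0)² + (y + 45.2)² = 125.59²; (x − 137.1)² + (y + 119.2)² = 257.91².
Subtracting pairs of circle equations eliminates x²+y² and gives linear equations (the radical axes):
319.6 x + 278.8 y = -8337.04
541.8 x + 130.8 y = -28795.75
Solving the 2×2 system: x ≈ -63.5, y ≈ 42.9 km.

(-63.5, 42.9)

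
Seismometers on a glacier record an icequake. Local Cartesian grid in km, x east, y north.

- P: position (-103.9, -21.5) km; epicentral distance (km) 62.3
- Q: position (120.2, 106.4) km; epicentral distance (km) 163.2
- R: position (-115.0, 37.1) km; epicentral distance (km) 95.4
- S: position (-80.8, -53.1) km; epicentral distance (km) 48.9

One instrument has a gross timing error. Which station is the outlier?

Q

Solve using three stations at a time. Using P, R, S (subtract circle equations pairwise → linear system) gives (x, y) ≈ (-41.8, -23.9).
Distances from that point to each station vs reported:
  P: calculated 62.1 vs reported 62.3 → residual 0.2 km
  Q: calculated 207.9 vs reported 163.2 → residual 44.7 km
  R: calculated 95.3 vs reported 95.4 → residual 0.1 km
  S: calculated 48.7 vs reported 48.9 → residual 0.2 km
P, R, S are mutually consistent (residuals ≈ 0); Q is off by 44.7 km.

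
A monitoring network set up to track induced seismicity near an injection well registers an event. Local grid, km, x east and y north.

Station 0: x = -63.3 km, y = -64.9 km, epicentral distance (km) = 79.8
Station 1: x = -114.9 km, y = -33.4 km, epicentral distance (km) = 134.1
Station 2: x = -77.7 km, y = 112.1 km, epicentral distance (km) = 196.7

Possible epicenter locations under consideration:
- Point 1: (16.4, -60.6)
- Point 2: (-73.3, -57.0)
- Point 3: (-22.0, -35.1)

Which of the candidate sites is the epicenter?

For each candidate, compare |candidate − station| to the reported distance:
Point 1: residuals Station 0 0.0, Station 1 0.0, Station 2 0.0 → max 0.0 km
Point 2: residuals Station 0 67.1, Station 1 86.3, Station 2 27.5 → max 86.3 km
Point 3: residuals Station 0 28.9, Station 1 41.2, Station 2 39.3 → max 41.2 km
Only Point 1 has all residuals ≈ 0.

Point 1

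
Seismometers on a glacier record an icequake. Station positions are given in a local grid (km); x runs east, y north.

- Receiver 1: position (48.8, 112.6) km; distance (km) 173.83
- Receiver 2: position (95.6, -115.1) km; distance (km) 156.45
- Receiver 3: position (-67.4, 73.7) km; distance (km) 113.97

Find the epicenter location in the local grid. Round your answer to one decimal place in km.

Circle about each station: (x − 48.8)² + (y − 112.6)² = 173.83²; (x − 95.6)² + (y + 115.1)² = 156.45²; (x + 67.4)² + (y − 73.7)² = 113.97².
Subtracting pairs of circle equations eliminates x²+y² and gives linear equations (the radical axes):
93.6 x − 455.4 y = 13067.44
-232.4 x − 77.8 y = 12141.96
Solving the 2×2 system: x ≈ -39.9, y ≈ -36.9 km.
Check against Receiver 1 (with the unrounded x, y): √((x − 48.8)²+(y − 112.6)²) = 173.83 ≈ 173.83 km. ✓

(-39.9, -36.9)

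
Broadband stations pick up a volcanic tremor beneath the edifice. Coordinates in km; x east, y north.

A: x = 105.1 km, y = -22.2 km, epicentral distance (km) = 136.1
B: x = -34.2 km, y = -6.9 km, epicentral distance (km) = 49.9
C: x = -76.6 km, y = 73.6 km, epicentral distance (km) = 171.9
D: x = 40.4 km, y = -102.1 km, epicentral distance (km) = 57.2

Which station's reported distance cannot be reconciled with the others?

B

Solve using three stations at a time. Using A, C, D (subtract circle equations pairwise → linear system) gives (x, y) ≈ (-14.7, -86.8).
Distances from that point to each station vs reported:
  A: calculated 136.1 vs reported 136.1 → residual 0.0 km
  B: calculated 82.2 vs reported 49.9 → residual 32.3 km
  C: calculated 171.9 vs reported 171.9 → residual 0.0 km
  D: calculated 57.2 vs reported 57.2 → residual 0.0 km
A, C, D are mutually consistent (residuals ≈ 0); B is off by 32.3 km.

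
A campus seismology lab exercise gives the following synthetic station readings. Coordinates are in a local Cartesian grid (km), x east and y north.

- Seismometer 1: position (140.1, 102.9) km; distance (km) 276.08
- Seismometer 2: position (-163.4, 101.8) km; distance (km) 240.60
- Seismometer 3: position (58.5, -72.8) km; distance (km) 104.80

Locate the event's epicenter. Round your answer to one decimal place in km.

Circle about each station: (x − 140.1)² + (y − 102.9)² = 276.08²; (x + 163.4)² + (y − 101.8)² = 240.60²; (x − 58.5)² + (y + 72.8)² = 104.80².
Subtracting the Seismometer 1 equation from the Seismometer 2 and Seismometer 3 equations removes the quadratic terms:
-607.0 x − 2.2 y = 25178.19
-163.2 x − 351.4 y = 43742.80
Solving the 2×2 system: x ≈ -41.1, y ≈ -105.4 km.
Check against Seismometer 1 (with the unrounded x, y): √((x − 140.1)²+(y − 102.9)²) = 276.08 ≈ 276.08 km. ✓

-41.1 km east, -105.4 km north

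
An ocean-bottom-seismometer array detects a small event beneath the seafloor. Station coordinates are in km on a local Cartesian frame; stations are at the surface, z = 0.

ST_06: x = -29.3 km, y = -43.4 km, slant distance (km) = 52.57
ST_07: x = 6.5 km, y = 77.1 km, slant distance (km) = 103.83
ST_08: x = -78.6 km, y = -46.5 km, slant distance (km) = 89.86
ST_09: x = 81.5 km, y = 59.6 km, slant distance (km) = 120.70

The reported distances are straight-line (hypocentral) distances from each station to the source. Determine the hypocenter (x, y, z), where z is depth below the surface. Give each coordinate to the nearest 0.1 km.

Each station gives a sphere (x−x_i)² + (y−y_i)² + z² = d_i² (stations at z=0).
Subtracting the ST_06 sphere from ST_07 and ST_08: z² cancels, leaving linear equations in x and y:
71.6 x + 241.0 y = -4772.45
-98.6 x − 6.2 y = 286.95
Solving: x ≈ -1.697, y ≈ -19.299 km (keep extra digits for the depth step; rounded: -1.7, -19.3).
Then from the ST_06 sphere: z² = 52.57² − (x + 29.3)² − (y + 43.4)² with x = -1.697, y = -19.299, so z ≈ 37.694 ≈ 37.7 km.

x ≈ -1.7 km, y ≈ -19.3 km, depth ≈ 37.7 km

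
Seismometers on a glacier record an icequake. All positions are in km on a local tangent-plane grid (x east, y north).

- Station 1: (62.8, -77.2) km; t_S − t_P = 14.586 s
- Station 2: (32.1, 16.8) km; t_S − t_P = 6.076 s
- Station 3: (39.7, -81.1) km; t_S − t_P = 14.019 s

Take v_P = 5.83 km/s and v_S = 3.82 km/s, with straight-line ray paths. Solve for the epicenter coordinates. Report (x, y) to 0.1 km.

x ≈ -16.0 km, y ≈ 63.9 km

Distance from S−P lag: d = Δt · v_P v_S / (v_P − v_S) = Δt · (5.83·3.82)/(5.83−3.82) ≈ 11.0799·Δt.
So d_Station 1 = 161.61, d_Station 2 = 67.32, d_Station 3 = 155.33 km.
Circle about each station: (x − 62.8)² + (y + 77.2)² = 161.61²; (x − 32.1)² + (y − 16.8)² = 67.32²; (x − 39.7)² + (y + 81.1)² = 155.33².
Subtracting the Station 1 equation from the Station 2 and Station 3 equations removes the quadratic terms:
-61.4 x + 188.0 y = 12994.78
-46.2 x − 7.8 y = 240.00
Solving the 2×2 system: x ≈ -16.0, y ≈ 63.9 km.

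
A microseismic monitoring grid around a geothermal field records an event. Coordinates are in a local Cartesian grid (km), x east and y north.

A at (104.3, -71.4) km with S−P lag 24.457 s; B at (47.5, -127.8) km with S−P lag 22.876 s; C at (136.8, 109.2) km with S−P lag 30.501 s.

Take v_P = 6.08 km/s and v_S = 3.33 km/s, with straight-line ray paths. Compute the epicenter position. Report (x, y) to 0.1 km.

(-60.3, 1.6)

Distance from S−P lag: d = Δt · v_P v_S / (v_P − v_S) = Δt · (6.08·3.33)/(6.08−3.33) ≈ 7.3623·Δt.
So d_A = 180.06, d_B = 168.42, d_C = 224.56 km.
Circle about each station: (x − 104.3)² + (y + 71.4)² = 180.06²; (x − 47.5)² + (y + 127.8)² = 168.42²; (x − 136.8)² + (y − 109.2)² = 224.56².
Subtracting pairs of circle equations eliminates x²+y² and gives linear equations (the radical axes):
-113.6 x − 112.8 y = 6668.95
65.0 x + 361.2 y = -3343.16
Solving the 2×2 system: x ≈ -60.3, y ≈ 1.6 km.
Check against A (with the unrounded x, y): √((x − 104.3)²+(y + 71.4)²) = 180.05 ≈ 180.06 km. ✓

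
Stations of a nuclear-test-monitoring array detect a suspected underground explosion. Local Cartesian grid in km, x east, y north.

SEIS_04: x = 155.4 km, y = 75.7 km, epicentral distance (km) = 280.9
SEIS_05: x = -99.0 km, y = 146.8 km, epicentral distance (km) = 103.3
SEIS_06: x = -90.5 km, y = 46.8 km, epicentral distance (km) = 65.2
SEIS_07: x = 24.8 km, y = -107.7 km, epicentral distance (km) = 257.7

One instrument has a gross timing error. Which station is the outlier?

SEIS_05

Solve using three stations at a time. Using SEIS_04, SEIS_06, SEIS_07 (subtract circle equations pairwise → linear system) gives (x, y) ≈ (-124.2, 102.5).
Distances from that point to each station vs reported:
  SEIS_04: calculated 280.9 vs reported 280.9 → residual 0.0 km
  SEIS_05: calculated 50.9 vs reported 103.3 → residual 52.4 km
  SEIS_06: calculated 65.1 vs reported 65.2 → residual 0.1 km
  SEIS_07: calculated 257.7 vs reported 257.7 → residual 0.0 km
SEIS_04, SEIS_06, SEIS_07 are mutually consistent (residuals ≈ 0); SEIS_05 is off by 52.4 km.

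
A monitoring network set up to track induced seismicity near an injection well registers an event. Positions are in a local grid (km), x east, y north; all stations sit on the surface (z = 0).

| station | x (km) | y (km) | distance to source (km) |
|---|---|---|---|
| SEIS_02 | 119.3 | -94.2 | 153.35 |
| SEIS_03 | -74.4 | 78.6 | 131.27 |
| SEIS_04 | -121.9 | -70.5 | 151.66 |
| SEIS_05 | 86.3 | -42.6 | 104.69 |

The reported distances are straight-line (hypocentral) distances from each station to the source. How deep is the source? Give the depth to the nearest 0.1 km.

Each station gives a sphere (x−x_i)² + (y−y_i)² + z² = d_i² (stations at z=0).
Subtracting the SEIS_02 sphere from SEIS_03 and SEIS_04: z² cancels, leaving linear equations in x and y:
-387.4 x + 345.6 y = -5108.40
-482.4 x + 47.4 y = -2760.80
Solving: x ≈ 4.799, y ≈ -9.402 km (keep extra digits for the depth step; rounded: 4.8, -9.4).
Then from the SEIS_02 sphere: z² = 153.35² − (x − 119.3)² − (y + 94.2)² with x = 4.799, y = -9.402, so z ≈ 56.701 ≈ 56.7 km.
Check against SEIS_05 (with the unrounded solution): distance 104.69 ≈ 104.69 km. ✓

depth ≈ 56.7 km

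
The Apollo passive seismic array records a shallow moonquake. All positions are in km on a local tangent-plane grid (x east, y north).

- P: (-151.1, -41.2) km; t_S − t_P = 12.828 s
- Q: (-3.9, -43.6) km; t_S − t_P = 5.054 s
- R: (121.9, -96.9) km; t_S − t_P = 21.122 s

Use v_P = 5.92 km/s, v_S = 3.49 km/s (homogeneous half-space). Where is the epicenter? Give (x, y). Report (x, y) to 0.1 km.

Distance from S−P lag: d = Δt · v_P v_S / (v_P − v_S) = Δt · (5.92·3.49)/(5.92−3.49) ≈ 8.5024·Δt.
So d_P = 109.07, d_Q = 42.97, d_R = 179.59 km.
Circle about each station: (x + 151.1)² + (y + 41.2)² = 109.07²; (x + 3.9)² + (y + 43.6)² = 42.97²; (x − 121.9)² + (y + 96.9)² = 179.59².
Subtracting pairs of circle equations eliminates x²+y² and gives linear equations (the radical axes):
294.4 x − 4.8 y = -12562.64
546.0 x − 111.4 y = -20635.73
Solving the 2×2 system: x ≈ -43.1, y ≈ -26.0 km.
Check against P (with the unrounded x, y): √((x + 151.1)²+(y + 41.2)²) = 109.07 ≈ 109.07 km. ✓

x ≈ -43.1 km, y ≈ -26.0 km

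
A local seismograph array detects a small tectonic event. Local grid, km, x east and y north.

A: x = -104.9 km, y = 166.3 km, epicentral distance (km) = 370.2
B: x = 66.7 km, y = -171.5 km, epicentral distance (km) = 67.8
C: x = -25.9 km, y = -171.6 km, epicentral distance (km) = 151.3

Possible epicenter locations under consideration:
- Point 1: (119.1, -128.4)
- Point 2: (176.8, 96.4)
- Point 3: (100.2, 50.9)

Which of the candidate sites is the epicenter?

Point 1

For each candidate, compare |candidate − station| to the reported distance:
Point 1: residuals A 0.0, B 0.0, C 0.0 → max 0.0 km
Point 2: residuals A 80.0, B 221.8, C 184.7 → max 221.8 km
Point 3: residuals A 134.9, B 157.1, C 104.4 → max 157.1 km
Only Point 1 has all residuals ≈ 0.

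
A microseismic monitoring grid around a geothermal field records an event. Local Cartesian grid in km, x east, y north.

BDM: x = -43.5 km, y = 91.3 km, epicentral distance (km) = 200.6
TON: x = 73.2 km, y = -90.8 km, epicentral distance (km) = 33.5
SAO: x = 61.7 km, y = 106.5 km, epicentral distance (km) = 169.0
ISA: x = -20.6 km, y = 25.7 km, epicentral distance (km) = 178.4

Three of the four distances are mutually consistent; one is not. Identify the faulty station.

ISA

Solve using three stations at a time. Using BDM, TON, SAO (subtract circle equations pairwise → linear system) gives (x, y) ≈ (87.6, -60.5).
Distances from that point to each station vs reported:
  BDM: calculated 200.6 vs reported 200.6 → residual 0.0 km
  TON: calculated 33.6 vs reported 33.5 → residual 0.1 km
  SAO: calculated 169.0 vs reported 169.0 → residual 0.0 km
  ISA: calculated 138.4 vs reported 178.4 → residual 40.0 km
BDM, TON, SAO are mutually consistent (residuals ≈ 0); ISA is off by 40.0 km.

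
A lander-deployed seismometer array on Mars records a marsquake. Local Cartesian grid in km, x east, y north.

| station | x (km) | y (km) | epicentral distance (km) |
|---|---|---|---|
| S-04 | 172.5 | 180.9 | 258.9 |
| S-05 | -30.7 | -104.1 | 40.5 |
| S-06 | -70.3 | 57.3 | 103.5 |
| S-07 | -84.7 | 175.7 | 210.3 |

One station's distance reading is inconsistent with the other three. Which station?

S-05

Solve using three stations at a time. Using S-04, S-06, S-07 (subtract circle equations pairwise → linear system) gives (x, y) ≈ (3.5, -15.2).
Distances from that point to each station vs reported:
  S-04: calculated 258.9 vs reported 258.9 → residual 0.0 km
  S-05: calculated 95.3 vs reported 40.5 → residual 54.8 km
  S-06: calculated 103.4 vs reported 103.5 → residual 0.1 km
  S-07: calculated 210.3 vs reported 210.3 → residual 0.0 km
S-04, S-06, S-07 are mutually consistent (residuals ≈ 0); S-05 is off by 54.8 km.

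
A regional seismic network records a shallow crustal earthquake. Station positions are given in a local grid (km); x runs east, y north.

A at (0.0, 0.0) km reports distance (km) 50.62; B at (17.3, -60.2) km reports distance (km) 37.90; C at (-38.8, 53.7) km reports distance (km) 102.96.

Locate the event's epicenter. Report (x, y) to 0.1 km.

x ≈ -18.3 km, y ≈ -47.2 km

Circle about each station: x² + y² = 50.62²; (x − 17.3)² + (y + 60.2)² = 37.90²; (x + 38.8)² + (y − 53.7)² = 102.96².
Subtracting the A equation from the B and C equations removes the quadratic terms:
34.6 x − 120.4 y = 5049.30
-77.6 x + 107.4 y = -3649.25
Solving the 2×2 system: x ≈ -18.3, y ≈ -47.2 km.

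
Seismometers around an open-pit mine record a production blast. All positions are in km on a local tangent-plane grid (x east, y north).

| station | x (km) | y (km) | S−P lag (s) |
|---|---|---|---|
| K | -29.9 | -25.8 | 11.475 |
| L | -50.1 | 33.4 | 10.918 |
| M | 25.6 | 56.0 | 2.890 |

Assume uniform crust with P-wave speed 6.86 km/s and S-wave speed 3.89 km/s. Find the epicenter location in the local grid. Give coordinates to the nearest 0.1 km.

Distance from S−P lag: d = Δt · v_P v_S / (v_P − v_S) = Δt · (6.86·3.89)/(6.86−3.89) ≈ 8.9850·Δt.
So d_K = 103.10, d_L = 98.10, d_M = 25.97 km.
Circle about each station: (x + 29.9)² + (y + 25.8)² = 103.10²; (x + 50.1)² + (y − 33.4)² = 98.10²; (x − 25.6)² + (y − 56.0)² = 25.97².
Subtracting pairs of circle equations eliminates x²+y² and gives linear equations (the radical axes):
-40.4 x + 118.4 y = 3071.92
111.0 x + 163.6 y = 12186.88
Solving the 2×2 system: x ≈ 47.6, y ≈ 42.2 km.

47.6 km east, 42.2 km north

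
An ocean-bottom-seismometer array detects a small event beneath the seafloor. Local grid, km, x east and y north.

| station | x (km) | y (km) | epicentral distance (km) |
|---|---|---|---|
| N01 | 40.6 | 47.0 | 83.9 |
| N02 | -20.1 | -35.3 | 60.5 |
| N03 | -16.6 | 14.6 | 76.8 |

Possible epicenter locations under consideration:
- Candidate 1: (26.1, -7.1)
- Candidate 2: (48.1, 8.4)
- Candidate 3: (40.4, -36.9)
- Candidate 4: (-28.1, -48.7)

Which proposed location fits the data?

Candidate 3

For each candidate, compare |candidate − station| to the reported distance:
Candidate 1: residuals N01 27.9, N02 6.4, N03 28.9 → max 28.9 km
Candidate 2: residuals N01 44.6, N02 20.5, N03 11.8 → max 44.6 km
Candidate 3: residuals N01 0.0, N02 0.0, N03 0.0 → max 0.0 km
Candidate 4: residuals N01 33.9, N02 44.9, N03 12.5 → max 44.9 km
Only Candidate 3 has all residuals ≈ 0.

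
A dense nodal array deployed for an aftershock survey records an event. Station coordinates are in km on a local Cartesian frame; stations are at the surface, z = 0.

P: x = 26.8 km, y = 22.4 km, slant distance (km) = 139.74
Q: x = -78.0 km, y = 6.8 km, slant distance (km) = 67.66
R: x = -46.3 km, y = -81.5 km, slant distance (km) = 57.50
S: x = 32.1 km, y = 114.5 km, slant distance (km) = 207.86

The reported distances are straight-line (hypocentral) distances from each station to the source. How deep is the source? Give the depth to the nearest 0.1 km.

Each station gives a sphere (x−x_i)² + (y−y_i)² + z² = d_i² (stations at z=0).
Subtracting the P sphere from Q and R: z² cancels, leaving linear equations in x and y:
-209.6 x − 31.2 y = 19859.63
-146.2 x − 207.8 y = 23786.96
Solving: x ≈ -86.801, y ≈ -53.400 km (keep extra digits for the depth step; rounded: -86.8, -53.4).
Then from the P sphere: z² = 139.74² − (x − 26.8)² − (y − 22.4)² with x = -86.801, y = -53.400, so z ≈ 29.605 ≈ 29.6 km.

z ≈ 29.6 km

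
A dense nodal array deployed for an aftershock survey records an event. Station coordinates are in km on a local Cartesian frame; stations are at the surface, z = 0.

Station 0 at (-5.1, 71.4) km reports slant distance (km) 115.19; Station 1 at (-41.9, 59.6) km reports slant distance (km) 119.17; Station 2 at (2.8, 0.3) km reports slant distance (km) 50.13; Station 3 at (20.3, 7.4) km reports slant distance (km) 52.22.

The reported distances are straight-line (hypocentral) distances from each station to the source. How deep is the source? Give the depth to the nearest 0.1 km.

z ≈ 27.1 km

Each station gives a sphere (x−x_i)² + (y−y_i)² + z² = d_i² (stations at z=0).
Subtracting the Station 0 sphere from Station 1 and Station 2: z² cancels, leaving linear equations in x and y:
-73.6 x − 23.6 y = -748.95
15.8 x − 142.2 y = 5639.68
Solving: x ≈ 22.106, y ≈ -37.204 km (keep extra digits for the depth step; rounded: 22.1, -37.2).
Then from the Station 0 sphere: z² = 115.19² − (x + 5.1)² − (y − 71.4)² with x = 22.106, y = -37.204, so z ≈ 27.088 ≈ 27.1 km.
Check against Station 3 (with the unrounded solution): distance 52.22 ≈ 52.22 km. ✓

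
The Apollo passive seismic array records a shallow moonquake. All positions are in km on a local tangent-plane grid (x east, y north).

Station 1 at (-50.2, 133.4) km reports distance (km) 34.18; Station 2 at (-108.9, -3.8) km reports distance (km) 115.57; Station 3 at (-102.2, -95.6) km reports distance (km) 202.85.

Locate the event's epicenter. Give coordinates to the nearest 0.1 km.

x ≈ -68.3 km, y ≈ 104.4 km

Circle about each station: (x + 50.2)² + (y − 133.4)² = 34.18²; (x + 108.9)² + (y + 3.8)² = 115.57²; (x + 102.2)² + (y + 95.6)² = 202.85².
Subtracting the Station 1 equation from the Station 2 and Station 3 equations removes the quadratic terms:
-117.4 x − 274.4 y = -20630.10
-104.0 x − 458.0 y = -40711.25
Solving the 2×2 system: x ≈ -68.3, y ≈ 104.4 km.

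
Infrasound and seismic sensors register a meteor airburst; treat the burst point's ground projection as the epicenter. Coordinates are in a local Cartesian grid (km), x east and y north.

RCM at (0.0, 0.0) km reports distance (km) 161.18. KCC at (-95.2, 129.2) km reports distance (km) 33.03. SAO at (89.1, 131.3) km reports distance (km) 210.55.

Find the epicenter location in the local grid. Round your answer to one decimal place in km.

Circle about each station: x² + y² = 161.18²; (x + 95.2)² + (y − 129.2)² = 33.03²; (x − 89.1)² + (y − 131.3)² = 210.55².
Subtracting pairs of circle equations eliminates x²+y² and gives linear equations (the radical axes):
-190.4 x + 258.4 y = 50643.69
178.2 x + 262.6 y = 6826.19
Solving the 2×2 system: x ≈ -120.1, y ≈ 107.5 km.

(-120.1, 107.5)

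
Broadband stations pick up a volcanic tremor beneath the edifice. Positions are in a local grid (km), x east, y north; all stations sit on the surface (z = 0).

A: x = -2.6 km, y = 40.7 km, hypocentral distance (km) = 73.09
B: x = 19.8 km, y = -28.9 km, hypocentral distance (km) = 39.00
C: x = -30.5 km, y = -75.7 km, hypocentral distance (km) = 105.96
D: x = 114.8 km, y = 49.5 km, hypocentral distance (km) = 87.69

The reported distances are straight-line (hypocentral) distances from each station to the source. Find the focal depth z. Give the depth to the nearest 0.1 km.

13.2 km

Each station gives a sphere (x−x_i)² + (y−y_i)² + z² = d_i² (stations at z=0).
Subtracting the A sphere from B and C: z² cancels, leaving linear equations in x and y:
44.8 x − 139.2 y = 3385.15
-55.8 x − 232.8 y = -887.88
Solving: x ≈ 50.100, y ≈ -8.195 km (keep extra digits for the depth step; rounded: 50.1, -8.2).
Then from the A sphere: z² = 73.09² − (x + 2.6)² − (y − 40.7)² with x = 50.100, y = -8.195, so z ≈ 13.196 ≈ 13.2 km.
Check against D (with the unrounded solution): distance 87.69 ≈ 87.69 km. ✓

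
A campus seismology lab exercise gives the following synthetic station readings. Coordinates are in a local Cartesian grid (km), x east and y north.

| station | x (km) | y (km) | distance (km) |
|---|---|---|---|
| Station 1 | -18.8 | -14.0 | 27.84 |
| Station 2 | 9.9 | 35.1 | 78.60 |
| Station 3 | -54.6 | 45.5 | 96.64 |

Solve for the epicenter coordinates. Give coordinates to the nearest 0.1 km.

(-10.9, -40.7)

Circle about each station: (x + 18.8)² + (y + 14.0)² = 27.84²; (x − 9.9)² + (y − 35.1)² = 78.60²; (x + 54.6)² + (y − 45.5)² = 96.64².
Subtracting pairs of circle equations eliminates x²+y² and gives linear equations (the radical axes):
57.4 x + 98.2 y = -4622.31
-71.6 x + 119.0 y = -4062.25
Solving the 2×2 system: x ≈ -10.9, y ≈ -40.7 km.
Check against Station 1 (with the unrounded x, y): √((x + 18.8)²+(y + 14.0)²) = 27.84 ≈ 27.84 km. ✓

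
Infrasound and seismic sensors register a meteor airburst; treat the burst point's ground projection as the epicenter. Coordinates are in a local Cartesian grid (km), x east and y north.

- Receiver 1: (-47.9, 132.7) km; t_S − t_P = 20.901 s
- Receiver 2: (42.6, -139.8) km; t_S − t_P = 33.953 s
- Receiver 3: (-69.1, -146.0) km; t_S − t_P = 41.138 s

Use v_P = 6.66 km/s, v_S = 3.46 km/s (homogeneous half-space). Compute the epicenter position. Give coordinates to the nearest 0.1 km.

x ≈ 98.6 km, y ≈ 98.2 km

Distance from S−P lag: d = Δt · v_P v_S / (v_P − v_S) = Δt · (6.66·3.46)/(6.66−3.46) ≈ 7.2011·Δt.
So d_Receiver 1 = 150.51, d_Receiver 2 = 244.50, d_Receiver 3 = 296.24 km.
Circle about each station: (x + 47.9)² + (y − 132.7)² = 150.51²; (x − 42.6)² + (y + 139.8)² = 244.50²; (x + 69.1)² + (y + 146.0)² = 296.24².
Subtracting the Receiver 1 equation from the Receiver 2 and Receiver 3 equations removes the quadratic terms:
181.0 x − 545.0 y = -35671.89
-42.4 x − 557.4 y = -58917.77
Solving the 2×2 system: x ≈ 98.6, y ≈ 98.2 km.
Check against Receiver 1 (with the unrounded x, y): √((x + 47.9)²+(y − 132.7)²) = 150.51 ≈ 150.51 km. ✓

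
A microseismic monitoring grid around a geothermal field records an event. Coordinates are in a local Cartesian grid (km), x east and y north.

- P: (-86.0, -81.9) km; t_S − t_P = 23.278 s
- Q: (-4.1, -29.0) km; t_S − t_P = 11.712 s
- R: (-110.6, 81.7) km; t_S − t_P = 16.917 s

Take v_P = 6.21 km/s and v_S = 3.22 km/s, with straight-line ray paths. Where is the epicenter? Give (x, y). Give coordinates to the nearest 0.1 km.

Distance from S−P lag: d = Δt · v_P v_S / (v_P − v_S) = Δt · (6.21·3.22)/(6.21−3.22) ≈ 6.6877·Δt.
So d_P = 155.68, d_Q = 78.33, d_R = 113.14 km.
Circle about each station: (x + 86.0)² + (y + 81.9)² = 155.68²; (x + 4.1)² + (y + 29.0)² = 78.33²; (x + 110.6)² + (y − 81.7)² = 113.14².
Subtracting the P equation from the Q and R equations removes the quadratic terms:
163.8 x + 105.8 y = 4854.87
-49.2 x + 327.2 y = 16239.24
Solving the 2×2 system: x ≈ -2.2, y ≈ 49.3 km.

-2.2 km east, 49.3 km north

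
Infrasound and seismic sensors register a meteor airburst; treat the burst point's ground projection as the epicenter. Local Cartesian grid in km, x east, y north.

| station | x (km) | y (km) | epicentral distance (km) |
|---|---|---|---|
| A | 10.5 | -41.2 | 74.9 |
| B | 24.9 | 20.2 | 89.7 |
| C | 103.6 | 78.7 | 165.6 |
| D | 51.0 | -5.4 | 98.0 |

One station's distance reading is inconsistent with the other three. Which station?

Solve using three stations at a time. Using A, C, D (subtract circle equations pairwise → linear system) gives (x, y) ≈ (-46.2, 7.9).
Distances from that point to each station vs reported:
  A: calculated 75.0 vs reported 74.9 → residual 0.1 km
  B: calculated 72.1 vs reported 89.7 → residual 17.6 km
  C: calculated 165.6 vs reported 165.6 → residual 0.0 km
  D: calculated 98.1 vs reported 98.0 → residual 0.1 km
A, C, D are mutually consistent (residuals ≈ 0); B is off by 17.6 km.

B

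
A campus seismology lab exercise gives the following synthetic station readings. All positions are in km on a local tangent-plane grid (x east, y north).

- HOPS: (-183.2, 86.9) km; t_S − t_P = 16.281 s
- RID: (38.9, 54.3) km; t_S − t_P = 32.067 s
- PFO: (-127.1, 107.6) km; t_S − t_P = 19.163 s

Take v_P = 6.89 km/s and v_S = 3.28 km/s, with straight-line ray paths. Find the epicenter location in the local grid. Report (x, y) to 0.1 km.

Distance from S−P lag: d = Δt · v_P v_S / (v_P − v_S) = Δt · (6.89·3.28)/(6.89−3.28) ≈ 6.2602·Δt.
So d_HOPS = 101.92, d_RID = 200.74, d_PFO = 119.96 km.
Circle about each station: (x + 183.2)² + (y − 86.9)² = 101.92²; (x − 38.9)² + (y − 54.3)² = 200.74²; (x + 127.1)² + (y − 107.6)² = 119.96².
Subtracting the HOPS equation from the RID and PFO equations removes the quadratic terms:
444.2 x − 65.2 y = -66561.01
112.2 x + 41.4 y = -17384.40
Solving the 2×2 system: x ≈ -151.3, y ≈ -9.9 km.

-151.3 km east, -9.9 km north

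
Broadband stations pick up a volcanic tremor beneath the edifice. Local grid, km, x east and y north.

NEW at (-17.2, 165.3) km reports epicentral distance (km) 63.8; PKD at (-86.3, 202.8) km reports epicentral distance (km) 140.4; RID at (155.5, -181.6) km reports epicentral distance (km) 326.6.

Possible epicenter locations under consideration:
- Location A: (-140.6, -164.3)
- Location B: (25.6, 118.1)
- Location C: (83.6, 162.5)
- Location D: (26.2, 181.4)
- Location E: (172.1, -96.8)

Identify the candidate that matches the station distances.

Location B

For each candidate, compare |candidate − station| to the reported distance:
Location A: residuals NEW 288.1, PKD 230.7, RID 30.0 → max 288.1 km
Location B: residuals NEW 0.1, PKD 0.1, RID 0.0 → max 0.1 km
Location C: residuals NEW 37.0, PKD 34.2, RID 24.9 → max 37.0 km
Location D: residuals NEW 17.5, PKD 25.9, RID 58.7 → max 58.7 km
Location E: residuals NEW 259.5, PKD 255.2, RID 240.2 → max 259.5 km
Only Location B has all residuals ≈ 0.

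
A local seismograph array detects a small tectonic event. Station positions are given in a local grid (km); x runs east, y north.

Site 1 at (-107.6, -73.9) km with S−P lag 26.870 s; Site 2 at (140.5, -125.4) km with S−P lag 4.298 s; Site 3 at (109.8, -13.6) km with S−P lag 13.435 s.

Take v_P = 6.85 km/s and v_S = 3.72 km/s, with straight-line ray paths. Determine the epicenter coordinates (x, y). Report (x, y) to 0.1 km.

x ≈ 105.6 km, y ≈ -122.9 km

Distance from S−P lag: d = Δt · v_P v_S / (v_P − v_S) = Δt · (6.85·3.72)/(6.85−3.72) ≈ 8.1412·Δt.
So d_Site 1 = 218.75, d_Site 2 = 34.99, d_Site 3 = 109.38 km.
Circle about each station: (x + 107.6)² + (y + 73.9)² = 218.75²; (x − 140.5)² + (y + 125.4)² = 34.99²; (x − 109.8)² + (y + 13.6)² = 109.38².
Subtracting the Site 1 equation from the Site 2 and Site 3 equations removes the quadratic terms:
496.2 x − 103.0 y = 65053.70
434.8 x + 120.6 y = 31089.61
Solving the 2×2 system: x ≈ 105.6, y ≈ -122.9 km.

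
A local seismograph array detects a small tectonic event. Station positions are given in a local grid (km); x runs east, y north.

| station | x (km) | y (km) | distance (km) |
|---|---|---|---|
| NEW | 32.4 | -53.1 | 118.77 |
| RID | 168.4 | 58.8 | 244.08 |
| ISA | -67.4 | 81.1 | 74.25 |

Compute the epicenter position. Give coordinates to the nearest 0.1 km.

Circle about each station: (x − 32.4)² + (y + 53.1)² = 118.77²; (x − 168.4)² + (y − 58.8)² = 244.08²; (x + 67.4)² + (y − 81.1)² = 74.25².
Subtracting the NEW equation from the RID and ISA equations removes the quadratic terms:
272.0 x + 223.8 y = -17522.10
-199.6 x + 268.4 y = 15843.85
Solving the 2×2 system: x ≈ -70.1, y ≈ 6.9 km.

(-70.1, 6.9)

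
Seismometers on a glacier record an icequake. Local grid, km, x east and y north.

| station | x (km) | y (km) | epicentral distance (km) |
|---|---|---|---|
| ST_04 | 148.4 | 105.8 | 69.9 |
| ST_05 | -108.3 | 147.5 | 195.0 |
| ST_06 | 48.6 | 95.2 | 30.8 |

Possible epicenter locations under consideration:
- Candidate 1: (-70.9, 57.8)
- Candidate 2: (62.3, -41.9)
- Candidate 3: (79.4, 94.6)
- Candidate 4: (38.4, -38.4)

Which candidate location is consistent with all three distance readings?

For each candidate, compare |candidate − station| to the reported distance:
Candidate 1: residuals ST_04 154.6, ST_05 97.8, ST_06 94.4 → max 154.6 km
Candidate 2: residuals ST_04 101.1, ST_05 59.9, ST_06 107.0 → max 107.0 km
Candidate 3: residuals ST_04 0.0, ST_05 0.0, ST_06 0.0 → max 0.0 km
Candidate 4: residuals ST_04 111.5, ST_05 41.8, ST_06 103.2 → max 111.5 km
Only Candidate 3 has all residuals ≈ 0.

Candidate 3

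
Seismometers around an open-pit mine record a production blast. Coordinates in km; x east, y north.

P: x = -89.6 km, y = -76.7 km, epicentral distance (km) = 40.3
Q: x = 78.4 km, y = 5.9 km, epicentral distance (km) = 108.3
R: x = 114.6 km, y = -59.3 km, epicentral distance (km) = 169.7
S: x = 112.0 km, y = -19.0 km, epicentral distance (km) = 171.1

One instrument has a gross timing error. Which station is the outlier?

Q

Solve using three stations at a time. Using P, R, S (subtract circle equations pairwise → linear system) gives (x, y) ≈ (-55.1, -55.9).
Distances from that point to each station vs reported:
  P: calculated 40.3 vs reported 40.3 → residual 0.0 km
  Q: calculated 147.1 vs reported 108.3 → residual 38.8 km
  R: calculated 169.7 vs reported 169.7 → residual 0.0 km
  S: calculated 171.1 vs reported 171.1 → residual 0.0 km
P, R, S are mutually consistent (residuals ≈ 0); Q is off by 38.8 km.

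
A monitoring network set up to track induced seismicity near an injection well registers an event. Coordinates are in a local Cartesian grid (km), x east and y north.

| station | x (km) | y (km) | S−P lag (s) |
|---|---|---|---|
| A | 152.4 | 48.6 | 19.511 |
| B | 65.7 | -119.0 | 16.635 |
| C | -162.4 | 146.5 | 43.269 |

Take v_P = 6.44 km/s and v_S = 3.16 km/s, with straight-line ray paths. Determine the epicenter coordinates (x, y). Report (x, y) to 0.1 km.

Distance from S−P lag: d = Δt · v_P v_S / (v_P − v_S) = Δt · (6.44·3.16)/(6.44−3.16) ≈ 6.2044·Δt.
So d_A = 121.05, d_B = 103.21, d_C = 268.46 km.
Circle about each station: (x − 152.4)² + (y − 48.6)² = 121.05²; (x − 65.7)² + (y + 119.0)² = 103.21²; (x + 162.4)² + (y − 146.5)² = 268.46².
Subtracting pairs of circle equations eliminates x²+y² and gives linear equations (the radical axes):
-173.4 x − 335.2 y = -3109.43
-629.6 x + 195.8 y = -35169.38
Solving the 2×2 system: x ≈ 50.6, y ≈ -16.9 km.

50.6 km east, -16.9 km north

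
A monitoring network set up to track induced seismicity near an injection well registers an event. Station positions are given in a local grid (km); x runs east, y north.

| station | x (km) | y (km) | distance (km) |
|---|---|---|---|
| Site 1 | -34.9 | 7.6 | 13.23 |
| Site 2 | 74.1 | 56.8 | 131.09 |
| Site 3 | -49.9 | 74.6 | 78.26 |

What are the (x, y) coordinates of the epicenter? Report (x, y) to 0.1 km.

Circle about each station: (x + 34.9)² + (y − 7.6)² = 13.23²; (x − 74.1)² + (y − 56.8)² = 131.09²; (x + 49.9)² + (y − 74.6)² = 78.26².
Subtracting the Site 1 equation from the Site 2 and Site 3 equations removes the quadratic terms:
218.0 x + 98.4 y = -9568.28
-30.0 x + 134.0 y = 829.81
Solving the 2×2 system: x ≈ -42.4, y ≈ -3.3 km.
Check against Site 1 (with the unrounded x, y): √((x + 34.9)²+(y − 7.6)²) = 13.23 ≈ 13.23 km. ✓

x ≈ -42.4 km, y ≈ -3.3 km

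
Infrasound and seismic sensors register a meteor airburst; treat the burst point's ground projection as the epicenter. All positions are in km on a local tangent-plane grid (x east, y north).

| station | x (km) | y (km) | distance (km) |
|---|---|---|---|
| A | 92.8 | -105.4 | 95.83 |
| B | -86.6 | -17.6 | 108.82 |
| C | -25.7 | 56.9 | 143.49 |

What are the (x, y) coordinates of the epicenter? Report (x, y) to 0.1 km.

(-0.7, -84.4)

Circle about each station: (x − 92.8)² + (y + 105.4)² = 95.83²; (x + 86.6)² + (y + 17.6)² = 108.82²; (x + 25.7)² + (y − 56.9)² = 143.49².
Subtracting the A equation from the B and C equations removes the quadratic terms:
-358.8 x + 175.6 y = -14570.08
-237.0 x + 324.6 y = -27228.89
Solving the 2×2 system: x ≈ -0.7, y ≈ -84.4 km.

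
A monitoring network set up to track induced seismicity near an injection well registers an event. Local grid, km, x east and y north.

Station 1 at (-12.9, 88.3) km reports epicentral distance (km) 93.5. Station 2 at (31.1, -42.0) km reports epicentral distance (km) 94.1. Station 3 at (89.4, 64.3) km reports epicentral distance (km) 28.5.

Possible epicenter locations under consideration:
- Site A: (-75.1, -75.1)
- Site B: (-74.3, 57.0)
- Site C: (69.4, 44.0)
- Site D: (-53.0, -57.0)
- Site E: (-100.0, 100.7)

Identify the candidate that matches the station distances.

For each candidate, compare |candidate − station| to the reported distance:
Site A: residuals Station 1 81.3, Station 2 17.1, Station 3 187.1 → max 187.1 km
Site B: residuals Station 1 24.6, Station 2 50.5, Station 3 135.4 → max 135.4 km
Site C: residuals Station 1 0.0, Station 2 0.0, Station 3 0.0 → max 0.0 km
Site D: residuals Station 1 57.2, Station 2 8.7, Station 3 158.6 → max 158.6 km
Site E: residuals Station 1 5.5, Station 2 99.7, Station 3 164.4 → max 164.4 km
Only Site C has all residuals ≈ 0.

Site C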